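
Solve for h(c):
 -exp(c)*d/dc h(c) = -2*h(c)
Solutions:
 h(c) = C1*exp(-2*exp(-c))


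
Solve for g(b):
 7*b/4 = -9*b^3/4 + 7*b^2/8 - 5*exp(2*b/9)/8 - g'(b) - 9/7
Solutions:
 g(b) = C1 - 9*b^4/16 + 7*b^3/24 - 7*b^2/8 - 9*b/7 - 45*exp(2*b/9)/16


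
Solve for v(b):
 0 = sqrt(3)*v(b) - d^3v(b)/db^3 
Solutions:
 v(b) = C3*exp(3^(1/6)*b) + (C1*sin(3^(2/3)*b/2) + C2*cos(3^(2/3)*b/2))*exp(-3^(1/6)*b/2)


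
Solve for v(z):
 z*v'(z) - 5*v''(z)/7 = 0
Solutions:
 v(z) = C1 + C2*erfi(sqrt(70)*z/10)


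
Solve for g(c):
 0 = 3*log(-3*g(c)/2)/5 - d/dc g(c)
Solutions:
 -5*Integral(1/(log(-_y) - log(2) + log(3)), (_y, g(c)))/3 = C1 - c


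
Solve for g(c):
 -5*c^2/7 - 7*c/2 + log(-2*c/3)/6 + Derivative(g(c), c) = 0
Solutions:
 g(c) = C1 + 5*c^3/21 + 7*c^2/4 - c*log(-c)/6 + c*(-log(2) + 1 + log(3))/6


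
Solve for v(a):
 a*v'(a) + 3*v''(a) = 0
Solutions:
 v(a) = C1 + C2*erf(sqrt(6)*a/6)


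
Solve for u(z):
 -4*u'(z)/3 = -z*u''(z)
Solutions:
 u(z) = C1 + C2*z^(7/3)


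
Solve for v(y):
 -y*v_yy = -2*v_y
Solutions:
 v(y) = C1 + C2*y^3


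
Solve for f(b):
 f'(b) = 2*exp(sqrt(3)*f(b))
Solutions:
 f(b) = sqrt(3)*(2*log(-1/(C1 + 2*b)) - log(3))/6


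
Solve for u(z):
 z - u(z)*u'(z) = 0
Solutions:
 u(z) = -sqrt(C1 + z^2)
 u(z) = sqrt(C1 + z^2)


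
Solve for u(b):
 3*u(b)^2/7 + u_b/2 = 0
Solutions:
 u(b) = 7/(C1 + 6*b)


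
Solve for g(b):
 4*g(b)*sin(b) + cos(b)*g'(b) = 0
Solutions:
 g(b) = C1*cos(b)^4


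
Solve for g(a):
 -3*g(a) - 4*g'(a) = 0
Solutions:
 g(a) = C1*exp(-3*a/4)


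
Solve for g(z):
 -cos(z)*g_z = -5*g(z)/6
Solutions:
 g(z) = C1*(sin(z) + 1)^(5/12)/(sin(z) - 1)^(5/12)


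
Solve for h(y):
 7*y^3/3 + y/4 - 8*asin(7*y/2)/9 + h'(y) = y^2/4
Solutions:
 h(y) = C1 - 7*y^4/12 + y^3/12 - y^2/8 + 8*y*asin(7*y/2)/9 + 8*sqrt(4 - 49*y^2)/63


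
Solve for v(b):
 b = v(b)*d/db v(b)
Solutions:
 v(b) = -sqrt(C1 + b^2)
 v(b) = sqrt(C1 + b^2)


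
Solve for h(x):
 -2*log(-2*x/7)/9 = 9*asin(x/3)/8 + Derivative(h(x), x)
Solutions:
 h(x) = C1 - 2*x*log(-x)/9 - 9*x*asin(x/3)/8 - 2*x*log(2)/9 + 2*x/9 + 2*x*log(7)/9 - 9*sqrt(9 - x^2)/8


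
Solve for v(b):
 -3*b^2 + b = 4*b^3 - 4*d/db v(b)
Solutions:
 v(b) = C1 + b^4/4 + b^3/4 - b^2/8


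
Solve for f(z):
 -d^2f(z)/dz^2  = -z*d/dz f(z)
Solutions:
 f(z) = C1 + C2*erfi(sqrt(2)*z/2)


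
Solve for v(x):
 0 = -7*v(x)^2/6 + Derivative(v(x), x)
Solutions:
 v(x) = -6/(C1 + 7*x)


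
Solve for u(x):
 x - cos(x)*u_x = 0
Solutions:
 u(x) = C1 + Integral(x/cos(x), x)


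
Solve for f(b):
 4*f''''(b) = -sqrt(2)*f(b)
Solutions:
 f(b) = (C1*sin(2^(1/8)*b/2) + C2*cos(2^(1/8)*b/2))*exp(-2^(1/8)*b/2) + (C3*sin(2^(1/8)*b/2) + C4*cos(2^(1/8)*b/2))*exp(2^(1/8)*b/2)


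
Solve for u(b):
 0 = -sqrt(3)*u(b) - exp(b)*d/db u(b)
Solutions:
 u(b) = C1*exp(sqrt(3)*exp(-b))


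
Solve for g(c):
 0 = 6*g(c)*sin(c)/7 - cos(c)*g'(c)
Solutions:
 g(c) = C1/cos(c)^(6/7)


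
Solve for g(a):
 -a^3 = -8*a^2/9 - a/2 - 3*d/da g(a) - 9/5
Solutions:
 g(a) = C1 + a^4/12 - 8*a^3/81 - a^2/12 - 3*a/5


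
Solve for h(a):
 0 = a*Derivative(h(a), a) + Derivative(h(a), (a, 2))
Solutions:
 h(a) = C1 + C2*erf(sqrt(2)*a/2)


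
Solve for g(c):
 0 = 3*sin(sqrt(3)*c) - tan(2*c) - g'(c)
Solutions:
 g(c) = C1 + log(cos(2*c))/2 - sqrt(3)*cos(sqrt(3)*c)


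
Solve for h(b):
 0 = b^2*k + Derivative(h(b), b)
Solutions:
 h(b) = C1 - b^3*k/3


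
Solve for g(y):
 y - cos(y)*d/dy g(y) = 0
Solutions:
 g(y) = C1 + Integral(y/cos(y), y)


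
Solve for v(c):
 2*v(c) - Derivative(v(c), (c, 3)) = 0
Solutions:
 v(c) = C3*exp(2^(1/3)*c) + (C1*sin(2^(1/3)*sqrt(3)*c/2) + C2*cos(2^(1/3)*sqrt(3)*c/2))*exp(-2^(1/3)*c/2)


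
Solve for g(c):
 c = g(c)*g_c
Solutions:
 g(c) = -sqrt(C1 + c^2)
 g(c) = sqrt(C1 + c^2)


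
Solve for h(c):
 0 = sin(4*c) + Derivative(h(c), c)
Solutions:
 h(c) = C1 + cos(4*c)/4


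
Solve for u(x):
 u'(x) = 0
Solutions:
 u(x) = C1


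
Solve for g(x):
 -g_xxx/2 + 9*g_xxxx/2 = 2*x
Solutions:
 g(x) = C1 + C2*x + C3*x^2 + C4*exp(x/9) - x^4/6 - 6*x^3


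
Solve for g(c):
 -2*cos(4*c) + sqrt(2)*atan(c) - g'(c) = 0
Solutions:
 g(c) = C1 + sqrt(2)*(c*atan(c) - log(c^2 + 1)/2) - sin(4*c)/2


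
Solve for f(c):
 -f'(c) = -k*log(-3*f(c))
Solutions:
 Integral(1/(log(-_y) + log(3)), (_y, f(c))) = C1 + c*k


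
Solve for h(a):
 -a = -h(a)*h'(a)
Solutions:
 h(a) = -sqrt(C1 + a^2)
 h(a) = sqrt(C1 + a^2)


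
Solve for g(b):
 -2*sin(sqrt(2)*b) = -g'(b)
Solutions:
 g(b) = C1 - sqrt(2)*cos(sqrt(2)*b)


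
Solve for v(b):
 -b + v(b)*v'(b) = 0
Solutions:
 v(b) = -sqrt(C1 + b^2)
 v(b) = sqrt(C1 + b^2)


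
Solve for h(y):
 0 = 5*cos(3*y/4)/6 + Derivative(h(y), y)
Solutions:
 h(y) = C1 - 10*sin(3*y/4)/9


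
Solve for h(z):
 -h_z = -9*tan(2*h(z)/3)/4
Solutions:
 h(z) = -3*asin(C1*exp(3*z/2))/2 + 3*pi/2
 h(z) = 3*asin(C1*exp(3*z/2))/2


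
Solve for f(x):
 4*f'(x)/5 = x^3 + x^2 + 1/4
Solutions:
 f(x) = C1 + 5*x^4/16 + 5*x^3/12 + 5*x/16


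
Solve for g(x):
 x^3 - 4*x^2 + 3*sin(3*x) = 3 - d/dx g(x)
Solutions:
 g(x) = C1 - x^4/4 + 4*x^3/3 + 3*x + cos(3*x)


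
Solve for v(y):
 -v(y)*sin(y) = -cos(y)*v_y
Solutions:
 v(y) = C1/cos(y)


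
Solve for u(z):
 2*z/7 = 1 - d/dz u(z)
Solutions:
 u(z) = C1 - z^2/7 + z


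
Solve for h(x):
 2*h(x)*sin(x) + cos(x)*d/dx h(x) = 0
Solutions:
 h(x) = C1*cos(x)^2


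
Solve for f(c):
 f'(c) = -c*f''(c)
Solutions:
 f(c) = C1 + C2*log(c)


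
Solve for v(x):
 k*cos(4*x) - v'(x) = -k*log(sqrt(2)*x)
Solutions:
 v(x) = C1 + k*(2*x*log(x) - 2*x + x*log(2) + sin(4*x)/2)/2


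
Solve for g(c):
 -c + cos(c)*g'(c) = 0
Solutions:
 g(c) = C1 + Integral(c/cos(c), c)


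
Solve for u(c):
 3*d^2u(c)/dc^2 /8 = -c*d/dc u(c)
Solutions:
 u(c) = C1 + C2*erf(2*sqrt(3)*c/3)


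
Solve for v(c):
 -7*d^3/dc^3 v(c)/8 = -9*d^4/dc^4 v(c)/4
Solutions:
 v(c) = C1 + C2*c + C3*c^2 + C4*exp(7*c/18)


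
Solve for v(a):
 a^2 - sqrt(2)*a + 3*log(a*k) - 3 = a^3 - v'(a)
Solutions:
 v(a) = C1 + a^4/4 - a^3/3 + sqrt(2)*a^2/2 - 3*a*log(a*k) + 6*a


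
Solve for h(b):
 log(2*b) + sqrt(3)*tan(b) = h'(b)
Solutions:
 h(b) = C1 + b*log(b) - b + b*log(2) - sqrt(3)*log(cos(b))


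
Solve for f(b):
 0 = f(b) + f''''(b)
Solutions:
 f(b) = (C1*sin(sqrt(2)*b/2) + C2*cos(sqrt(2)*b/2))*exp(-sqrt(2)*b/2) + (C3*sin(sqrt(2)*b/2) + C4*cos(sqrt(2)*b/2))*exp(sqrt(2)*b/2)


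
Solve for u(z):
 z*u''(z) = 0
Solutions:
 u(z) = C1 + C2*z


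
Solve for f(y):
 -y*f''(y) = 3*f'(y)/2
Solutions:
 f(y) = C1 + C2/sqrt(y)


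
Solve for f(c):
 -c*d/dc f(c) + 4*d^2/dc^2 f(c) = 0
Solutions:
 f(c) = C1 + C2*erfi(sqrt(2)*c/4)


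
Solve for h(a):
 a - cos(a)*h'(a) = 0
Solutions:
 h(a) = C1 + Integral(a/cos(a), a)


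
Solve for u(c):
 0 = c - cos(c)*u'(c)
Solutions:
 u(c) = C1 + Integral(c/cos(c), c)


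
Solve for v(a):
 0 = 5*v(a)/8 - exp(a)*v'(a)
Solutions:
 v(a) = C1*exp(-5*exp(-a)/8)


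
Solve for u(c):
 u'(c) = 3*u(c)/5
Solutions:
 u(c) = C1*exp(3*c/5)


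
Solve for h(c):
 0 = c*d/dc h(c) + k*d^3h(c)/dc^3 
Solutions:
 h(c) = C1 + Integral(C2*airyai(c*(-1/k)^(1/3)) + C3*airybi(c*(-1/k)^(1/3)), c)


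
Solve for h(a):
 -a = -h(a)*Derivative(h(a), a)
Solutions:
 h(a) = -sqrt(C1 + a^2)
 h(a) = sqrt(C1 + a^2)


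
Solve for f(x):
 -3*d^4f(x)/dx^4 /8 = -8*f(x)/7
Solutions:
 f(x) = C1*exp(-2*sqrt(2)*21^(3/4)*x/21) + C2*exp(2*sqrt(2)*21^(3/4)*x/21) + C3*sin(2*sqrt(2)*21^(3/4)*x/21) + C4*cos(2*sqrt(2)*21^(3/4)*x/21)


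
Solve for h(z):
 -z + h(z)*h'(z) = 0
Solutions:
 h(z) = -sqrt(C1 + z^2)
 h(z) = sqrt(C1 + z^2)


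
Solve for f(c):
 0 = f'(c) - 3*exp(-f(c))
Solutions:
 f(c) = log(C1 + 3*c)


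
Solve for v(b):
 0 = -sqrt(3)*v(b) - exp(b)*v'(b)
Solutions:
 v(b) = C1*exp(sqrt(3)*exp(-b))


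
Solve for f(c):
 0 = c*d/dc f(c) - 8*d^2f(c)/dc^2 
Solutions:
 f(c) = C1 + C2*erfi(c/4)


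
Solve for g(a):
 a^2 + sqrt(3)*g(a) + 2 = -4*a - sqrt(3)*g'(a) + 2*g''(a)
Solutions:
 g(a) = C1*exp(a*(sqrt(3) + sqrt(3 + 8*sqrt(3)))/4) + C2*exp(a*(-sqrt(3 + 8*sqrt(3)) + sqrt(3))/4) - sqrt(3)*a^2/3 - 2*sqrt(3)*a/3 - 4/3


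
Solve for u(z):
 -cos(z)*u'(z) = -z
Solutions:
 u(z) = C1 + Integral(z/cos(z), z)


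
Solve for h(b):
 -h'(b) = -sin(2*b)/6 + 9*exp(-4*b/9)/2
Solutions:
 h(b) = C1 - cos(2*b)/12 + 81*exp(-4*b/9)/8


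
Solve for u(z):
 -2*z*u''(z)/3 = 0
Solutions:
 u(z) = C1 + C2*z


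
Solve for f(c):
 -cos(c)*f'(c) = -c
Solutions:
 f(c) = C1 + Integral(c/cos(c), c)


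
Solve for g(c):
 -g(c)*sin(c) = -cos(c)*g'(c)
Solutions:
 g(c) = C1/cos(c)


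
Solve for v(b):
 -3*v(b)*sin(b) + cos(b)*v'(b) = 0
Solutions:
 v(b) = C1/cos(b)^3


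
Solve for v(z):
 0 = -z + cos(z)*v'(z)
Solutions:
 v(z) = C1 + Integral(z/cos(z), z)


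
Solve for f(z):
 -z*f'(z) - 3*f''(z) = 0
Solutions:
 f(z) = C1 + C2*erf(sqrt(6)*z/6)


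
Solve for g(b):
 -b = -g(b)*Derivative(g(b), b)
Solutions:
 g(b) = -sqrt(C1 + b^2)
 g(b) = sqrt(C1 + b^2)


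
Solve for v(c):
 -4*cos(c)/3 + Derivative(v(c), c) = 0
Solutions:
 v(c) = C1 + 4*sin(c)/3


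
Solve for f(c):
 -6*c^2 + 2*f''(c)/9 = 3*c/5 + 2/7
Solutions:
 f(c) = C1 + C2*c + 9*c^4/4 + 9*c^3/20 + 9*c^2/14


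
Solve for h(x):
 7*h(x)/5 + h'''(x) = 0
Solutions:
 h(x) = C3*exp(-5^(2/3)*7^(1/3)*x/5) + (C1*sin(sqrt(3)*5^(2/3)*7^(1/3)*x/10) + C2*cos(sqrt(3)*5^(2/3)*7^(1/3)*x/10))*exp(5^(2/3)*7^(1/3)*x/10)


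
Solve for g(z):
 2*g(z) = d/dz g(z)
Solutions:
 g(z) = C1*exp(2*z)


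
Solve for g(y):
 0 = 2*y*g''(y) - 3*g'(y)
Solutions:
 g(y) = C1 + C2*y^(5/2)


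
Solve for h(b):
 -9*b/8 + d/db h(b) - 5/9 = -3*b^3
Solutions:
 h(b) = C1 - 3*b^4/4 + 9*b^2/16 + 5*b/9


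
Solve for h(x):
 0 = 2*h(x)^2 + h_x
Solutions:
 h(x) = 1/(C1 + 2*x)


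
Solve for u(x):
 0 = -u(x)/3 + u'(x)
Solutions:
 u(x) = C1*exp(x/3)


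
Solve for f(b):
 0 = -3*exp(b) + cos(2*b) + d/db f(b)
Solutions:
 f(b) = C1 + 3*exp(b) - sin(2*b)/2


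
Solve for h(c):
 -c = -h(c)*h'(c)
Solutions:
 h(c) = -sqrt(C1 + c^2)
 h(c) = sqrt(C1 + c^2)


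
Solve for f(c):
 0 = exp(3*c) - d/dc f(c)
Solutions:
 f(c) = C1 + exp(3*c)/3


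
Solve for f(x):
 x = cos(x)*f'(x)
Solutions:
 f(x) = C1 + Integral(x/cos(x), x)


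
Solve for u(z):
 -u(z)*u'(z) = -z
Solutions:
 u(z) = -sqrt(C1 + z^2)
 u(z) = sqrt(C1 + z^2)


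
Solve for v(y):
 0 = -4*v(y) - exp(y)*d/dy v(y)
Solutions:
 v(y) = C1*exp(4*exp(-y))


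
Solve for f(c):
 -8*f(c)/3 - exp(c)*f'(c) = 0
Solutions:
 f(c) = C1*exp(8*exp(-c)/3)


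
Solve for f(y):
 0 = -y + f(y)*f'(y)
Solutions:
 f(y) = -sqrt(C1 + y^2)
 f(y) = sqrt(C1 + y^2)


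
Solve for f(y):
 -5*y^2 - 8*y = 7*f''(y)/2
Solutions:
 f(y) = C1 + C2*y - 5*y^4/42 - 8*y^3/21


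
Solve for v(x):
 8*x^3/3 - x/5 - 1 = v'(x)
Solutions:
 v(x) = C1 + 2*x^4/3 - x^2/10 - x


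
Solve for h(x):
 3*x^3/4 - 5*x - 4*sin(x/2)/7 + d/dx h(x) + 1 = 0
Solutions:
 h(x) = C1 - 3*x^4/16 + 5*x^2/2 - x - 8*cos(x/2)/7


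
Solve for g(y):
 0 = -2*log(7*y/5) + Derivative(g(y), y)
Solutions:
 g(y) = C1 + 2*y*log(y) - 2*y + y*log(49/25)


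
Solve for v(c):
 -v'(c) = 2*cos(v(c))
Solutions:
 v(c) = pi - asin((C1 + exp(4*c))/(C1 - exp(4*c)))
 v(c) = asin((C1 + exp(4*c))/(C1 - exp(4*c)))


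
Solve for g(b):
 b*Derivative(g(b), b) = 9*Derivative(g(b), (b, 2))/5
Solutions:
 g(b) = C1 + C2*erfi(sqrt(10)*b/6)


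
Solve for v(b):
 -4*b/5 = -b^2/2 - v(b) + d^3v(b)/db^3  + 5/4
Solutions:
 v(b) = C3*exp(b) - b^2/2 + 4*b/5 + (C1*sin(sqrt(3)*b/2) + C2*cos(sqrt(3)*b/2))*exp(-b/2) + 5/4


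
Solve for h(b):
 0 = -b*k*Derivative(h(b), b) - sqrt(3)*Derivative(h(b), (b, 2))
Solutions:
 h(b) = Piecewise((-sqrt(2)*3^(1/4)*sqrt(pi)*C1*erf(sqrt(2)*3^(3/4)*b*sqrt(k)/6)/(2*sqrt(k)) - C2, (k > 0) | (k < 0)), (-C1*b - C2, True))


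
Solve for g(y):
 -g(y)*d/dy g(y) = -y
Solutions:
 g(y) = -sqrt(C1 + y^2)
 g(y) = sqrt(C1 + y^2)


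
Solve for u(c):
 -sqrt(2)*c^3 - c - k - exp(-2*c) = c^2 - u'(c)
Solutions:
 u(c) = C1 + sqrt(2)*c^4/4 + c^3/3 + c^2/2 + c*k - exp(-2*c)/2


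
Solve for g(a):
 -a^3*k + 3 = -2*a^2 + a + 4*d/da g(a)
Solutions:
 g(a) = C1 - a^4*k/16 + a^3/6 - a^2/8 + 3*a/4


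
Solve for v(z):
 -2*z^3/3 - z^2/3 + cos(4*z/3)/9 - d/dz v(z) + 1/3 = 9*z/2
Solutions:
 v(z) = C1 - z^4/6 - z^3/9 - 9*z^2/4 + z/3 + sin(4*z/3)/12


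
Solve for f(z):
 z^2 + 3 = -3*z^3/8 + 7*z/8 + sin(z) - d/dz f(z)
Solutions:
 f(z) = C1 - 3*z^4/32 - z^3/3 + 7*z^2/16 - 3*z - cos(z)


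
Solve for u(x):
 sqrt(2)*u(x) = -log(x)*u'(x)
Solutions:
 u(x) = C1*exp(-sqrt(2)*li(x))


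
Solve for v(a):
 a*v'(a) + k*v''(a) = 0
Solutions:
 v(a) = C1 + C2*sqrt(k)*erf(sqrt(2)*a*sqrt(1/k)/2)


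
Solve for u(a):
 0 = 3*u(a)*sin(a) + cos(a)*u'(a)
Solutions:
 u(a) = C1*cos(a)^3


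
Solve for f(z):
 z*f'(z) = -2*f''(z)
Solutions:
 f(z) = C1 + C2*erf(z/2)


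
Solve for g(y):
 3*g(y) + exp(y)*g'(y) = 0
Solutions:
 g(y) = C1*exp(3*exp(-y))


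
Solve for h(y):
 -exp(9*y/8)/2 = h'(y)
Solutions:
 h(y) = C1 - 4*exp(9*y/8)/9


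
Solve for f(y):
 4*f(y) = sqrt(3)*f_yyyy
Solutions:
 f(y) = C1*exp(-sqrt(2)*3^(7/8)*y/3) + C2*exp(sqrt(2)*3^(7/8)*y/3) + C3*sin(sqrt(2)*3^(7/8)*y/3) + C4*cos(sqrt(2)*3^(7/8)*y/3)


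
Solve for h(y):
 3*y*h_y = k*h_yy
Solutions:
 h(y) = C1 + C2*erf(sqrt(6)*y*sqrt(-1/k)/2)/sqrt(-1/k)


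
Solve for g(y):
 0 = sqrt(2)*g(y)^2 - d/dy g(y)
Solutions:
 g(y) = -1/(C1 + sqrt(2)*y)


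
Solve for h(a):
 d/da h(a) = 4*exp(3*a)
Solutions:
 h(a) = C1 + 4*exp(3*a)/3


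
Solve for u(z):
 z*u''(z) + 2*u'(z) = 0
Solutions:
 u(z) = C1 + C2/z


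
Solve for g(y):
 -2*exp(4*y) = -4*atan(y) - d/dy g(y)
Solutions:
 g(y) = C1 - 4*y*atan(y) + exp(4*y)/2 + 2*log(y^2 + 1)


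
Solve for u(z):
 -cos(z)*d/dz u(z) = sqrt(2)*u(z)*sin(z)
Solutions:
 u(z) = C1*cos(z)^(sqrt(2))


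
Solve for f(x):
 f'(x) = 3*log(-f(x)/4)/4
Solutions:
 -4*Integral(1/(log(-_y) - 2*log(2)), (_y, f(x)))/3 = C1 - x


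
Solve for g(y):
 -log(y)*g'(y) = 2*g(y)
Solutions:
 g(y) = C1*exp(-2*li(y))


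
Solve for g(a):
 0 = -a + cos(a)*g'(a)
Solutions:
 g(a) = C1 + Integral(a/cos(a), a)


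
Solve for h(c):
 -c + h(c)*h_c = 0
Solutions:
 h(c) = -sqrt(C1 + c^2)
 h(c) = sqrt(C1 + c^2)


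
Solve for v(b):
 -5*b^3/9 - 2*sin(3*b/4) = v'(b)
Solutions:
 v(b) = C1 - 5*b^4/36 + 8*cos(3*b/4)/3


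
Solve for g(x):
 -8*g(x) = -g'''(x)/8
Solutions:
 g(x) = C3*exp(4*x) + (C1*sin(2*sqrt(3)*x) + C2*cos(2*sqrt(3)*x))*exp(-2*x)


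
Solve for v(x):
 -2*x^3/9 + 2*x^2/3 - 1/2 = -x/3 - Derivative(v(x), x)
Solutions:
 v(x) = C1 + x^4/18 - 2*x^3/9 - x^2/6 + x/2


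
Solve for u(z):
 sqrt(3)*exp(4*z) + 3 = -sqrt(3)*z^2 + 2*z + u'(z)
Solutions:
 u(z) = C1 + sqrt(3)*z^3/3 - z^2 + 3*z + sqrt(3)*exp(4*z)/4


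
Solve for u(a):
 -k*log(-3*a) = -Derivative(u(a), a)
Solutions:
 u(a) = C1 + a*k*log(-a) + a*k*(-1 + log(3))


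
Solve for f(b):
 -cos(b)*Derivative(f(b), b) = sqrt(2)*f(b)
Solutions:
 f(b) = C1*(sin(b) - 1)^(sqrt(2)/2)/(sin(b) + 1)^(sqrt(2)/2)


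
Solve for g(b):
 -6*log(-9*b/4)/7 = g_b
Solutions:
 g(b) = C1 - 6*b*log(-b)/7 + 6*b*(-2*log(3) + 1 + 2*log(2))/7


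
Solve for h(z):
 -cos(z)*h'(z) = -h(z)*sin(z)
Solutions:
 h(z) = C1/cos(z)


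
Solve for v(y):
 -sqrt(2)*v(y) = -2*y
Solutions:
 v(y) = sqrt(2)*y


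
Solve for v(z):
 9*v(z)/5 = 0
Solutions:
 v(z) = 0


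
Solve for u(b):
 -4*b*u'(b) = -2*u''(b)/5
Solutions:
 u(b) = C1 + C2*erfi(sqrt(5)*b)


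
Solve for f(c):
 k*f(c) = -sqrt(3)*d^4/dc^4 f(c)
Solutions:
 f(c) = C1*exp(-3^(7/8)*c*(-k)^(1/4)/3) + C2*exp(3^(7/8)*c*(-k)^(1/4)/3) + C3*exp(-3^(7/8)*I*c*(-k)^(1/4)/3) + C4*exp(3^(7/8)*I*c*(-k)^(1/4)/3)


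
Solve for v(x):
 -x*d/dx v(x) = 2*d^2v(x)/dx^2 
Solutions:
 v(x) = C1 + C2*erf(x/2)


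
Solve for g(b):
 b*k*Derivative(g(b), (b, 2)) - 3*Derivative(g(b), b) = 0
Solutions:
 g(b) = C1 + b^(((re(k) + 3)*re(k) + im(k)^2)/(re(k)^2 + im(k)^2))*(C2*sin(3*log(b)*Abs(im(k))/(re(k)^2 + im(k)^2)) + C3*cos(3*log(b)*im(k)/(re(k)^2 + im(k)^2)))


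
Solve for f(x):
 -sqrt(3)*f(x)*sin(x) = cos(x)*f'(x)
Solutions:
 f(x) = C1*cos(x)^(sqrt(3))


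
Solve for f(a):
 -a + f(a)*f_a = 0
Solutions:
 f(a) = -sqrt(C1 + a^2)
 f(a) = sqrt(C1 + a^2)


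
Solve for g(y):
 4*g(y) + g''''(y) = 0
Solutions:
 g(y) = (C1*sin(y) + C2*cos(y))*exp(-y) + (C3*sin(y) + C4*cos(y))*exp(y)


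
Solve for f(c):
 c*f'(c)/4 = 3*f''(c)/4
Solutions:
 f(c) = C1 + C2*erfi(sqrt(6)*c/6)


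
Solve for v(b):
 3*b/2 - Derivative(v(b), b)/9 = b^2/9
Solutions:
 v(b) = C1 - b^3/3 + 27*b^2/4


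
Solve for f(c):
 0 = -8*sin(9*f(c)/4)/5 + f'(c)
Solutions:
 -8*c/5 + 2*log(cos(9*f(c)/4) - 1)/9 - 2*log(cos(9*f(c)/4) + 1)/9 = C1


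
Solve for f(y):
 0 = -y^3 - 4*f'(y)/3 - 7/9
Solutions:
 f(y) = C1 - 3*y^4/16 - 7*y/12


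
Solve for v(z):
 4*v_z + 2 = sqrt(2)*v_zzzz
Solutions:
 v(z) = C1 + C4*exp(sqrt(2)*z) - z/2 + (C2*sin(sqrt(6)*z/2) + C3*cos(sqrt(6)*z/2))*exp(-sqrt(2)*z/2)


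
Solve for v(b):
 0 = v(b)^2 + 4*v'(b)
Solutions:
 v(b) = 4/(C1 + b)


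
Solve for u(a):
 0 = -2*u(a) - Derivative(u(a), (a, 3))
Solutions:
 u(a) = C3*exp(-2^(1/3)*a) + (C1*sin(2^(1/3)*sqrt(3)*a/2) + C2*cos(2^(1/3)*sqrt(3)*a/2))*exp(2^(1/3)*a/2)


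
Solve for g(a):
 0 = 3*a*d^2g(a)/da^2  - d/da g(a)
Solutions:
 g(a) = C1 + C2*a^(4/3)


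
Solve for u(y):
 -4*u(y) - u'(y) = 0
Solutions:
 u(y) = C1*exp(-4*y)


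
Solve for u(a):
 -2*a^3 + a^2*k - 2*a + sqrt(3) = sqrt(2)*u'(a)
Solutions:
 u(a) = C1 - sqrt(2)*a^4/4 + sqrt(2)*a^3*k/6 - sqrt(2)*a^2/2 + sqrt(6)*a/2


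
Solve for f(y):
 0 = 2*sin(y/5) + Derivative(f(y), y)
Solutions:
 f(y) = C1 + 10*cos(y/5)


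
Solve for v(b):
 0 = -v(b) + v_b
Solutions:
 v(b) = C1*exp(b)


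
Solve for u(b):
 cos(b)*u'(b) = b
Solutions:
 u(b) = C1 + Integral(b/cos(b), b)


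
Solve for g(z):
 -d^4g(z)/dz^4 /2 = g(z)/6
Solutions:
 g(z) = (C1*sin(sqrt(2)*3^(3/4)*z/6) + C2*cos(sqrt(2)*3^(3/4)*z/6))*exp(-sqrt(2)*3^(3/4)*z/6) + (C3*sin(sqrt(2)*3^(3/4)*z/6) + C4*cos(sqrt(2)*3^(3/4)*z/6))*exp(sqrt(2)*3^(3/4)*z/6)


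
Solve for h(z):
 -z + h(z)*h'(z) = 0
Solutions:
 h(z) = -sqrt(C1 + z^2)
 h(z) = sqrt(C1 + z^2)


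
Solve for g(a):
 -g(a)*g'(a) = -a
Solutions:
 g(a) = -sqrt(C1 + a^2)
 g(a) = sqrt(C1 + a^2)


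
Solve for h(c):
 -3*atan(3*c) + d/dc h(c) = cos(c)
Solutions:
 h(c) = C1 + 3*c*atan(3*c) - log(9*c^2 + 1)/2 + sin(c)


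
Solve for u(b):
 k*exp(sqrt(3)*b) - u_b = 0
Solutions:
 u(b) = C1 + sqrt(3)*k*exp(sqrt(3)*b)/3


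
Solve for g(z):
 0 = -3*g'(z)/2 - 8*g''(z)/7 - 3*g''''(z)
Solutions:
 g(z) = C1 + C2*exp(-14^(1/3)*z*(-(1323 + sqrt(1807673))^(1/3) + 16*14^(1/3)/(1323 + sqrt(1807673))^(1/3))/84)*sin(14^(1/3)*sqrt(3)*z*(16*14^(1/3)/(1323 + sqrt(1807673))^(1/3) + (1323 + sqrt(1807673))^(1/3))/84) + C3*exp(-14^(1/3)*z*(-(1323 + sqrt(1807673))^(1/3) + 16*14^(1/3)/(1323 + sqrt(1807673))^(1/3))/84)*cos(14^(1/3)*sqrt(3)*z*(16*14^(1/3)/(1323 + sqrt(1807673))^(1/3) + (1323 + sqrt(1807673))^(1/3))/84) + C4*exp(14^(1/3)*z*(-(1323 + sqrt(1807673))^(1/3) + 16*14^(1/3)/(1323 + sqrt(1807673))^(1/3))/42)


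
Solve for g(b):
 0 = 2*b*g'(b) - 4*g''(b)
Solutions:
 g(b) = C1 + C2*erfi(b/2)


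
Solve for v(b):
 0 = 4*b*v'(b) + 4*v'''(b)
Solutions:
 v(b) = C1 + Integral(C2*airyai(-b) + C3*airybi(-b), b)


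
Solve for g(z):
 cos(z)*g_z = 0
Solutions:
 g(z) = C1


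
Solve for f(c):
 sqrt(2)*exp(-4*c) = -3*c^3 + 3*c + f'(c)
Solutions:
 f(c) = C1 + 3*c^4/4 - 3*c^2/2 - sqrt(2)*exp(-4*c)/4


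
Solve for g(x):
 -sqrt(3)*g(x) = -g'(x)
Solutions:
 g(x) = C1*exp(sqrt(3)*x)


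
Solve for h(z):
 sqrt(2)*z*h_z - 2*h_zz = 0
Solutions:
 h(z) = C1 + C2*erfi(2^(1/4)*z/2)


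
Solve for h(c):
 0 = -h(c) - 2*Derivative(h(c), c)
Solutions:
 h(c) = C1*exp(-c/2)


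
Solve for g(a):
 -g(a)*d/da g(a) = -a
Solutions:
 g(a) = -sqrt(C1 + a^2)
 g(a) = sqrt(C1 + a^2)


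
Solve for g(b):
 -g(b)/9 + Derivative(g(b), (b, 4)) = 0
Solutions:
 g(b) = C1*exp(-sqrt(3)*b/3) + C2*exp(sqrt(3)*b/3) + C3*sin(sqrt(3)*b/3) + C4*cos(sqrt(3)*b/3)


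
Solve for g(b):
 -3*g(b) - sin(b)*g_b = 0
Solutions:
 g(b) = C1*(cos(b) + 1)^(3/2)/(cos(b) - 1)^(3/2)


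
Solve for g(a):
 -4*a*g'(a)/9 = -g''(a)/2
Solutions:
 g(a) = C1 + C2*erfi(2*a/3)


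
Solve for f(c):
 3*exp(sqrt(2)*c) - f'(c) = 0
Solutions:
 f(c) = C1 + 3*sqrt(2)*exp(sqrt(2)*c)/2


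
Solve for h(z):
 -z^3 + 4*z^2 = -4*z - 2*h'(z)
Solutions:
 h(z) = C1 + z^4/8 - 2*z^3/3 - z^2


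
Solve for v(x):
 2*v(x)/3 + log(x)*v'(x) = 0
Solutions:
 v(x) = C1*exp(-2*li(x)/3)


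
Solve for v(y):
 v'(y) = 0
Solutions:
 v(y) = C1


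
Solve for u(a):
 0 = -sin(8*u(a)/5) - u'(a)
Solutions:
 a + 5*log(cos(8*u(a)/5) - 1)/16 - 5*log(cos(8*u(a)/5) + 1)/16 = C1


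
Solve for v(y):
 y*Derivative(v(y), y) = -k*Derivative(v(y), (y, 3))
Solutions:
 v(y) = C1 + Integral(C2*airyai(y*(-1/k)^(1/3)) + C3*airybi(y*(-1/k)^(1/3)), y)


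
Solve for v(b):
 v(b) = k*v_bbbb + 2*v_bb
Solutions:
 v(b) = C1*exp(-b*sqrt((-sqrt(k + 1) - 1)/k)) + C2*exp(b*sqrt((-sqrt(k + 1) - 1)/k)) + C3*exp(-b*sqrt((sqrt(k + 1) - 1)/k)) + C4*exp(b*sqrt((sqrt(k + 1) - 1)/k))


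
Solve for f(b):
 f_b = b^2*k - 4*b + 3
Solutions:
 f(b) = C1 + b^3*k/3 - 2*b^2 + 3*b


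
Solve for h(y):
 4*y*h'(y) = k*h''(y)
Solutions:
 h(y) = C1 + C2*erf(sqrt(2)*y*sqrt(-1/k))/sqrt(-1/k)


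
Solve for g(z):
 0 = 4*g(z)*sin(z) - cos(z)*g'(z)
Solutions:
 g(z) = C1/cos(z)^4


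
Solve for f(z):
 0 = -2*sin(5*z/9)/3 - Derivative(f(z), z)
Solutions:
 f(z) = C1 + 6*cos(5*z/9)/5


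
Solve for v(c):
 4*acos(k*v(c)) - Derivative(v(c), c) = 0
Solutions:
 Integral(1/acos(_y*k), (_y, v(c))) = C1 + 4*c


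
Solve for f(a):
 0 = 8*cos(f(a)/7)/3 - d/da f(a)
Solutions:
 -8*a/3 - 7*log(sin(f(a)/7) - 1)/2 + 7*log(sin(f(a)/7) + 1)/2 = C1


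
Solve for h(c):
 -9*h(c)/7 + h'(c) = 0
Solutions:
 h(c) = C1*exp(9*c/7)


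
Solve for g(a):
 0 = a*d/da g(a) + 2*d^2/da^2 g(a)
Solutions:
 g(a) = C1 + C2*erf(a/2)


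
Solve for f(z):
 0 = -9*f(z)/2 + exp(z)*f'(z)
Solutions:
 f(z) = C1*exp(-9*exp(-z)/2)


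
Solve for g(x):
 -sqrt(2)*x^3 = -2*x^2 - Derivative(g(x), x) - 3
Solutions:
 g(x) = C1 + sqrt(2)*x^4/4 - 2*x^3/3 - 3*x


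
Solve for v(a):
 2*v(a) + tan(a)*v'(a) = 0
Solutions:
 v(a) = C1/sin(a)^2


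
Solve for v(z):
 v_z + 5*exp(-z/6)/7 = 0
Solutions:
 v(z) = C1 + 30*exp(-z/6)/7


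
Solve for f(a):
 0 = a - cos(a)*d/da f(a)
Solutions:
 f(a) = C1 + Integral(a/cos(a), a)


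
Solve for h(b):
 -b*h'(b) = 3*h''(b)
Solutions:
 h(b) = C1 + C2*erf(sqrt(6)*b/6)


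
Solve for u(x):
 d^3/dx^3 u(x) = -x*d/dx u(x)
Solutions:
 u(x) = C1 + Integral(C2*airyai(-x) + C3*airybi(-x), x)


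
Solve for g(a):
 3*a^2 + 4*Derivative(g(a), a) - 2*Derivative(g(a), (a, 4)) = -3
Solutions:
 g(a) = C1 + C4*exp(2^(1/3)*a) - a^3/4 - 3*a/4 + (C2*sin(2^(1/3)*sqrt(3)*a/2) + C3*cos(2^(1/3)*sqrt(3)*a/2))*exp(-2^(1/3)*a/2)


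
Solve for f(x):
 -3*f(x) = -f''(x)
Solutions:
 f(x) = C1*exp(-sqrt(3)*x) + C2*exp(sqrt(3)*x)


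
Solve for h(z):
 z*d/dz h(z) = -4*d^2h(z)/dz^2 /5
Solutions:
 h(z) = C1 + C2*erf(sqrt(10)*z/4)


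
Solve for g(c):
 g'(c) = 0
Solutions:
 g(c) = C1


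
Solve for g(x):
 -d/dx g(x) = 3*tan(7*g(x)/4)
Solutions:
 g(x) = -4*asin(C1*exp(-21*x/4))/7 + 4*pi/7
 g(x) = 4*asin(C1*exp(-21*x/4))/7


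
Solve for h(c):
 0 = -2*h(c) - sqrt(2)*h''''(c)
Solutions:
 h(c) = (C1*sin(2^(5/8)*c/2) + C2*cos(2^(5/8)*c/2))*exp(-2^(5/8)*c/2) + (C3*sin(2^(5/8)*c/2) + C4*cos(2^(5/8)*c/2))*exp(2^(5/8)*c/2)


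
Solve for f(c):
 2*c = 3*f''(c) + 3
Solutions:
 f(c) = C1 + C2*c + c^3/9 - c^2/2


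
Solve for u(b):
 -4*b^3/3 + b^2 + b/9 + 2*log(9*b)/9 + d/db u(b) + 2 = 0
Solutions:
 u(b) = C1 + b^4/3 - b^3/3 - b^2/18 - 2*b*log(b)/9 - 16*b/9 - 4*b*log(3)/9


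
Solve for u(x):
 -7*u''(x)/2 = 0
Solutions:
 u(x) = C1 + C2*x


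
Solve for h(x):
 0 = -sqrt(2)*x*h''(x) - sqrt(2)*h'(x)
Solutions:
 h(x) = C1 + C2*log(x)


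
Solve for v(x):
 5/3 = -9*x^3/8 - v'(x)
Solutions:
 v(x) = C1 - 9*x^4/32 - 5*x/3


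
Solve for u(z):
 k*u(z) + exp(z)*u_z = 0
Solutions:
 u(z) = C1*exp(k*exp(-z))


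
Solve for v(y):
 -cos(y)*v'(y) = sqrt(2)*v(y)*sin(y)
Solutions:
 v(y) = C1*cos(y)^(sqrt(2))


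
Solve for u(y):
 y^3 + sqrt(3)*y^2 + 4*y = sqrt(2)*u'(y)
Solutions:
 u(y) = C1 + sqrt(2)*y^4/8 + sqrt(6)*y^3/6 + sqrt(2)*y^2


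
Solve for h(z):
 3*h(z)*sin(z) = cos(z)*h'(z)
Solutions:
 h(z) = C1/cos(z)^3


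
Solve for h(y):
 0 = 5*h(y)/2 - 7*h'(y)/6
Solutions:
 h(y) = C1*exp(15*y/7)


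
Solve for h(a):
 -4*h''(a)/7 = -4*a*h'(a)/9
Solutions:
 h(a) = C1 + C2*erfi(sqrt(14)*a/6)


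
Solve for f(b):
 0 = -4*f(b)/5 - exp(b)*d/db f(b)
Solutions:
 f(b) = C1*exp(4*exp(-b)/5)


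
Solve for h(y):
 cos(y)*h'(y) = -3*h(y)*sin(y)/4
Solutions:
 h(y) = C1*cos(y)^(3/4)


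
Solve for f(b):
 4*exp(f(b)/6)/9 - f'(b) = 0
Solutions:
 f(b) = 6*log(-1/(C1 + 4*b)) + 6*log(54)


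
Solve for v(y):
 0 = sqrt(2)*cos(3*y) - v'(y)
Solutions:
 v(y) = C1 + sqrt(2)*sin(3*y)/3


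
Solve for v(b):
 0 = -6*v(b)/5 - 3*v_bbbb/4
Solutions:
 v(b) = (C1*sin(2^(1/4)*5^(3/4)*b/5) + C2*cos(2^(1/4)*5^(3/4)*b/5))*exp(-2^(1/4)*5^(3/4)*b/5) + (C3*sin(2^(1/4)*5^(3/4)*b/5) + C4*cos(2^(1/4)*5^(3/4)*b/5))*exp(2^(1/4)*5^(3/4)*b/5)


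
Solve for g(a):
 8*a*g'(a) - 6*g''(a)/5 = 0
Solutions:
 g(a) = C1 + C2*erfi(sqrt(30)*a/3)


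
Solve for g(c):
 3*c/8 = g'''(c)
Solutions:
 g(c) = C1 + C2*c + C3*c^2 + c^4/64


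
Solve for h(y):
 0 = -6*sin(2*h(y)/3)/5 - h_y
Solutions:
 6*y/5 + 3*log(cos(2*h(y)/3) - 1)/4 - 3*log(cos(2*h(y)/3) + 1)/4 = C1


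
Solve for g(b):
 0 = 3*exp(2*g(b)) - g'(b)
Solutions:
 g(b) = log(-sqrt(-1/(C1 + 3*b))) - log(2)/2
 g(b) = log(-1/(C1 + 3*b))/2 - log(2)/2


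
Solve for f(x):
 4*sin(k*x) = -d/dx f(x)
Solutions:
 f(x) = C1 + 4*cos(k*x)/k


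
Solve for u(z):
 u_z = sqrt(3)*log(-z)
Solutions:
 u(z) = C1 + sqrt(3)*z*log(-z) - sqrt(3)*z


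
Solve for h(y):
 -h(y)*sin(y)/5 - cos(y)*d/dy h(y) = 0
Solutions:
 h(y) = C1*cos(y)^(1/5)


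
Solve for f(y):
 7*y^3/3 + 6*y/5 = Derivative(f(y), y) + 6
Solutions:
 f(y) = C1 + 7*y^4/12 + 3*y^2/5 - 6*y


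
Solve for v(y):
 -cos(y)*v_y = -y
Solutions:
 v(y) = C1 + Integral(y/cos(y), y)


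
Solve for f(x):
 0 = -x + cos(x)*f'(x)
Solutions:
 f(x) = C1 + Integral(x/cos(x), x)


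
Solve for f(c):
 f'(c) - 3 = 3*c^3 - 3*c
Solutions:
 f(c) = C1 + 3*c^4/4 - 3*c^2/2 + 3*c


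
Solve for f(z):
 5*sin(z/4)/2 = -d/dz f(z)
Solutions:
 f(z) = C1 + 10*cos(z/4)


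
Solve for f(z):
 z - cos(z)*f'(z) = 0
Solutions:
 f(z) = C1 + Integral(z/cos(z), z)


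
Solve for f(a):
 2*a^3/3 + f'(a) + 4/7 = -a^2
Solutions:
 f(a) = C1 - a^4/6 - a^3/3 - 4*a/7


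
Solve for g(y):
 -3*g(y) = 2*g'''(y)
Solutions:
 g(y) = C3*exp(-2^(2/3)*3^(1/3)*y/2) + (C1*sin(2^(2/3)*3^(5/6)*y/4) + C2*cos(2^(2/3)*3^(5/6)*y/4))*exp(2^(2/3)*3^(1/3)*y/4)


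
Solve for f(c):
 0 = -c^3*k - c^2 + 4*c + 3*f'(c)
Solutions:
 f(c) = C1 + c^4*k/12 + c^3/9 - 2*c^2/3


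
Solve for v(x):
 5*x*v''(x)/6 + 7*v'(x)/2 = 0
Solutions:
 v(x) = C1 + C2/x^(16/5)


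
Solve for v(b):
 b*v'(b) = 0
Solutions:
 v(b) = C1


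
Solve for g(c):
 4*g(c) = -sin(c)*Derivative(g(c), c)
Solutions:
 g(c) = C1*(cos(c)^2 + 2*cos(c) + 1)/(cos(c)^2 - 2*cos(c) + 1)


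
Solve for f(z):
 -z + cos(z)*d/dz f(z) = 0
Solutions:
 f(z) = C1 + Integral(z/cos(z), z)


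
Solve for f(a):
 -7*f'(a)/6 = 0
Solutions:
 f(a) = C1


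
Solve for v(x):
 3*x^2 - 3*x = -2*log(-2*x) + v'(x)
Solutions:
 v(x) = C1 + x^3 - 3*x^2/2 + 2*x*log(-x) + 2*x*(-1 + log(2))


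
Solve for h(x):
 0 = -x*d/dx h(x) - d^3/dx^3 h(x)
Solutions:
 h(x) = C1 + Integral(C2*airyai(-x) + C3*airybi(-x), x)


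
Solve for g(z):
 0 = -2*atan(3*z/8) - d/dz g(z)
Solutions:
 g(z) = C1 - 2*z*atan(3*z/8) + 8*log(9*z^2 + 64)/3


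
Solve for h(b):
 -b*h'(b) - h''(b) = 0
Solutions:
 h(b) = C1 + C2*erf(sqrt(2)*b/2)


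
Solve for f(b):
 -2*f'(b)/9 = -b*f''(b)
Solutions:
 f(b) = C1 + C2*b^(11/9)


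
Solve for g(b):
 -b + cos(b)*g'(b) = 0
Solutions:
 g(b) = C1 + Integral(b/cos(b), b)


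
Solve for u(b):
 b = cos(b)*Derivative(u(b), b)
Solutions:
 u(b) = C1 + Integral(b/cos(b), b)


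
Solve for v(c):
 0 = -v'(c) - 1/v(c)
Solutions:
 v(c) = -sqrt(C1 - 2*c)
 v(c) = sqrt(C1 - 2*c)


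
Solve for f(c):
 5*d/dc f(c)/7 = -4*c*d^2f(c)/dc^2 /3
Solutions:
 f(c) = C1 + C2*c^(13/28)


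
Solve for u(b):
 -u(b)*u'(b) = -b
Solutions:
 u(b) = -sqrt(C1 + b^2)
 u(b) = sqrt(C1 + b^2)


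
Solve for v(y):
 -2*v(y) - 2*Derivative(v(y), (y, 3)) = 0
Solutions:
 v(y) = C3*exp(-y) + (C1*sin(sqrt(3)*y/2) + C2*cos(sqrt(3)*y/2))*exp(y/2)


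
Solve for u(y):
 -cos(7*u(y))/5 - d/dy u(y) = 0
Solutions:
 y/5 - log(sin(7*u(y)) - 1)/14 + log(sin(7*u(y)) + 1)/14 = C1


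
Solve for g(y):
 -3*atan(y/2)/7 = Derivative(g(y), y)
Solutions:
 g(y) = C1 - 3*y*atan(y/2)/7 + 3*log(y^2 + 4)/7


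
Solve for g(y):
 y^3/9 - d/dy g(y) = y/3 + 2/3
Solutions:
 g(y) = C1 + y^4/36 - y^2/6 - 2*y/3


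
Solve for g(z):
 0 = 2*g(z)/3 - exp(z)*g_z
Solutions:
 g(z) = C1*exp(-2*exp(-z)/3)


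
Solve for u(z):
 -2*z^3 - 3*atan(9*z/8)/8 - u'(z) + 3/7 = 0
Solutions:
 u(z) = C1 - z^4/2 - 3*z*atan(9*z/8)/8 + 3*z/7 + log(81*z^2 + 64)/6


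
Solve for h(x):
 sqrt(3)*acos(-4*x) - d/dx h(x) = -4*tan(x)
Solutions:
 h(x) = C1 + sqrt(3)*(x*acos(-4*x) + sqrt(1 - 16*x^2)/4) - 4*log(cos(x))


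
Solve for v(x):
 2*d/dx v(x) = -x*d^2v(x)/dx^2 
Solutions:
 v(x) = C1 + C2/x


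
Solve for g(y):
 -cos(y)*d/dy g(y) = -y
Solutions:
 g(y) = C1 + Integral(y/cos(y), y)


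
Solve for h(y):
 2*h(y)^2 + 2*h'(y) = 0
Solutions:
 h(y) = 1/(C1 + y)


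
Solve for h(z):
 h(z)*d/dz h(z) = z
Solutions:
 h(z) = -sqrt(C1 + z^2)
 h(z) = sqrt(C1 + z^2)


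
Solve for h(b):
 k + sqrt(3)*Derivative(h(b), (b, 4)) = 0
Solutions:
 h(b) = C1 + C2*b + C3*b^2 + C4*b^3 - sqrt(3)*b^4*k/72


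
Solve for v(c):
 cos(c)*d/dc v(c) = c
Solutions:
 v(c) = C1 + Integral(c/cos(c), c)


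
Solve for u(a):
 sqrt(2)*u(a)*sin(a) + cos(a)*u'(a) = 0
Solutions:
 u(a) = C1*cos(a)^(sqrt(2))


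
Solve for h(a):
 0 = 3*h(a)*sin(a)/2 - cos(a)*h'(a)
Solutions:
 h(a) = C1/cos(a)^(3/2)


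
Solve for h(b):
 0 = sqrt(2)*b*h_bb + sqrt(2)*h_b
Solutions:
 h(b) = C1 + C2*log(b)


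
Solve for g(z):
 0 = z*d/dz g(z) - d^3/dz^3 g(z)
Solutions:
 g(z) = C1 + Integral(C2*airyai(z) + C3*airybi(z), z)


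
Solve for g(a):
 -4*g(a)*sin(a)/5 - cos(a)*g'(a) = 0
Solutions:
 g(a) = C1*cos(a)^(4/5)


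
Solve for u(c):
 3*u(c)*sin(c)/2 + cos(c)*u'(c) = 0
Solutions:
 u(c) = C1*cos(c)^(3/2)


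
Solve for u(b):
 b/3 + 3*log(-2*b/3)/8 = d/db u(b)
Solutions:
 u(b) = C1 + b^2/6 + 3*b*log(-b)/8 + 3*b*(-log(3) - 1 + log(2))/8


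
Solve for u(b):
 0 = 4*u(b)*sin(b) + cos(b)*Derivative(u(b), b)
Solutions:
 u(b) = C1*cos(b)^4


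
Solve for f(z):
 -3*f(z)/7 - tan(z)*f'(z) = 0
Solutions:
 f(z) = C1/sin(z)^(3/7)


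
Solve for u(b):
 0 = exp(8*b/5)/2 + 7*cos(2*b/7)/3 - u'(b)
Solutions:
 u(b) = C1 + 5*exp(8*b/5)/16 + 49*sin(2*b/7)/6


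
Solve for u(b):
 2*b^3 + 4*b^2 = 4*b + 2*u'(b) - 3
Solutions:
 u(b) = C1 + b^4/4 + 2*b^3/3 - b^2 + 3*b/2


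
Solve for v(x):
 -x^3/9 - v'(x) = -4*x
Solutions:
 v(x) = C1 - x^4/36 + 2*x^2


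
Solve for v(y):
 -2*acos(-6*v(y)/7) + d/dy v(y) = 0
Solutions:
 Integral(1/acos(-6*_y/7), (_y, v(y))) = C1 + 2*y


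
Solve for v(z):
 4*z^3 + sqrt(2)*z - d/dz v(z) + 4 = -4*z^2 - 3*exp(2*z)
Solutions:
 v(z) = C1 + z^4 + 4*z^3/3 + sqrt(2)*z^2/2 + 4*z + 3*exp(2*z)/2


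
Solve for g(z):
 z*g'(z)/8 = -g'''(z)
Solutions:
 g(z) = C1 + Integral(C2*airyai(-z/2) + C3*airybi(-z/2), z)


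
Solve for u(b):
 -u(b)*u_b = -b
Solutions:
 u(b) = -sqrt(C1 + b^2)
 u(b) = sqrt(C1 + b^2)


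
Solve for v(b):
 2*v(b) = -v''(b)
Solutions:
 v(b) = C1*sin(sqrt(2)*b) + C2*cos(sqrt(2)*b)


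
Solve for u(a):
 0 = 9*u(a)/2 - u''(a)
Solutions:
 u(a) = C1*exp(-3*sqrt(2)*a/2) + C2*exp(3*sqrt(2)*a/2)


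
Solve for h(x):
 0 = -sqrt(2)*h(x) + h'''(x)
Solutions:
 h(x) = C3*exp(2^(1/6)*x) + (C1*sin(2^(1/6)*sqrt(3)*x/2) + C2*cos(2^(1/6)*sqrt(3)*x/2))*exp(-2^(1/6)*x/2)


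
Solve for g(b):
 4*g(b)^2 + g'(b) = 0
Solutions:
 g(b) = 1/(C1 + 4*b)


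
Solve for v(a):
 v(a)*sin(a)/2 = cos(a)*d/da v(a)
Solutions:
 v(a) = C1/sqrt(cos(a))


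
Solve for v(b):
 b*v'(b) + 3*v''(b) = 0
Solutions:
 v(b) = C1 + C2*erf(sqrt(6)*b/6)


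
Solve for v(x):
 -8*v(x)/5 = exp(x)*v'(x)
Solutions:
 v(x) = C1*exp(8*exp(-x)/5)


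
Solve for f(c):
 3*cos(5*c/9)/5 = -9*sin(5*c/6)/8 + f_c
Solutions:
 f(c) = C1 + 27*sin(5*c/9)/25 - 27*cos(5*c/6)/20


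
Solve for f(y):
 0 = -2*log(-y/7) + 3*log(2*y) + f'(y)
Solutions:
 f(y) = C1 - y*log(y) + y*(-log(392) + 1 + 2*I*pi)


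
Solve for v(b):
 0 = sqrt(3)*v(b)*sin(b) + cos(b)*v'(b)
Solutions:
 v(b) = C1*cos(b)^(sqrt(3))


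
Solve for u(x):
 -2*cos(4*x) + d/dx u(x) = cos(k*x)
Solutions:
 u(x) = C1 + sin(4*x)/2 + sin(k*x)/k


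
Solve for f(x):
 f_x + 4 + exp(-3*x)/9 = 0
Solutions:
 f(x) = C1 - 4*x + exp(-3*x)/27


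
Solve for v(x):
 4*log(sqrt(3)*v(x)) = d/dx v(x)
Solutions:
 -Integral(1/(2*log(_y) + log(3)), (_y, v(x)))/2 = C1 - x


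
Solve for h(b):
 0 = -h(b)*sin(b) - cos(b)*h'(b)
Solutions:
 h(b) = C1*cos(b)


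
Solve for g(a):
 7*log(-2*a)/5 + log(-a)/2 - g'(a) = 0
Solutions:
 g(a) = C1 + 19*a*log(-a)/10 + a*(-19 + 14*log(2))/10


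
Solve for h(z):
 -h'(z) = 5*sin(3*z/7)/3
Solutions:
 h(z) = C1 + 35*cos(3*z/7)/9


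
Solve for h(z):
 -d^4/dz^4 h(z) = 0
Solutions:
 h(z) = C1 + C2*z + C3*z^2 + C4*z^3


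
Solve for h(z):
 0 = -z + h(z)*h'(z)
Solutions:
 h(z) = -sqrt(C1 + z^2)
 h(z) = sqrt(C1 + z^2)


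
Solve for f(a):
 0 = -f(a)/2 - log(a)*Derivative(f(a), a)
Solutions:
 f(a) = C1*exp(-li(a)/2)


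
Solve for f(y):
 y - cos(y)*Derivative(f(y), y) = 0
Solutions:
 f(y) = C1 + Integral(y/cos(y), y)


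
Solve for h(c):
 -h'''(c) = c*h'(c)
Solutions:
 h(c) = C1 + Integral(C2*airyai(-c) + C3*airybi(-c), c)


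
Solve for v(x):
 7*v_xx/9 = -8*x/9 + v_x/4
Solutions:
 v(x) = C1 + C2*exp(9*x/28) + 16*x^2/9 + 896*x/81


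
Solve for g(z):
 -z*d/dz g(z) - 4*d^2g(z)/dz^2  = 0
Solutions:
 g(z) = C1 + C2*erf(sqrt(2)*z/4)


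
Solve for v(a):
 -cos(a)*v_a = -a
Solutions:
 v(a) = C1 + Integral(a/cos(a), a)


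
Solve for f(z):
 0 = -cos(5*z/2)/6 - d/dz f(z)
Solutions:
 f(z) = C1 - sin(5*z/2)/15


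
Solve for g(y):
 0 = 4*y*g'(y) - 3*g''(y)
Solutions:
 g(y) = C1 + C2*erfi(sqrt(6)*y/3)


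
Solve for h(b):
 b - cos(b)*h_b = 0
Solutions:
 h(b) = C1 + Integral(b/cos(b), b)


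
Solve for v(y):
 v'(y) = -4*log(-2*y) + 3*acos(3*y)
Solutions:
 v(y) = C1 - 4*y*log(-y) + 3*y*acos(3*y) - 4*y*log(2) + 4*y - sqrt(1 - 9*y^2)


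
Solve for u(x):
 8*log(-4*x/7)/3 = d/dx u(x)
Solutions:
 u(x) = C1 + 8*x*log(-x)/3 + 8*x*(-log(7) - 1 + 2*log(2))/3


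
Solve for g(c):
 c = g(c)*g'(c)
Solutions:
 g(c) = -sqrt(C1 + c^2)
 g(c) = sqrt(C1 + c^2)


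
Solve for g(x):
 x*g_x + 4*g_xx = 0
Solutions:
 g(x) = C1 + C2*erf(sqrt(2)*x/4)


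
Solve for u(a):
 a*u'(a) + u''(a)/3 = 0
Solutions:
 u(a) = C1 + C2*erf(sqrt(6)*a/2)


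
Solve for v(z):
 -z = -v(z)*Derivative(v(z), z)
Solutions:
 v(z) = -sqrt(C1 + z^2)
 v(z) = sqrt(C1 + z^2)


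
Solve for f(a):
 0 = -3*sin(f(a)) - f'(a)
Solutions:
 f(a) = -acos((-C1 - exp(6*a))/(C1 - exp(6*a))) + 2*pi
 f(a) = acos((-C1 - exp(6*a))/(C1 - exp(6*a)))


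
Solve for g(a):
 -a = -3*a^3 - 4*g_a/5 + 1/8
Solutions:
 g(a) = C1 - 15*a^4/16 + 5*a^2/8 + 5*a/32


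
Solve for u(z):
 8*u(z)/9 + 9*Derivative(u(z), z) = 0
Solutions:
 u(z) = C1*exp(-8*z/81)


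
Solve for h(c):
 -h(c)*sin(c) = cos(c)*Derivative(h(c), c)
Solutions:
 h(c) = C1*cos(c)


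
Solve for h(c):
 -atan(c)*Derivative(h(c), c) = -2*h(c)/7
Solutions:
 h(c) = C1*exp(2*Integral(1/atan(c), c)/7)


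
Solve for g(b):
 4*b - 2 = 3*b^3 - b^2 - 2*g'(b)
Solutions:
 g(b) = C1 + 3*b^4/8 - b^3/6 - b^2 + b


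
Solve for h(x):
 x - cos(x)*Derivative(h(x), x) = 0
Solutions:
 h(x) = C1 + Integral(x/cos(x), x)


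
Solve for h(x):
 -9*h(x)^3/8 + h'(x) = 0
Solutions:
 h(x) = -2*sqrt(-1/(C1 + 9*x))
 h(x) = 2*sqrt(-1/(C1 + 9*x))


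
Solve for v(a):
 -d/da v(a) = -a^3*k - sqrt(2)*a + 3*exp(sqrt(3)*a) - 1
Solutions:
 v(a) = C1 + a^4*k/4 + sqrt(2)*a^2/2 + a - sqrt(3)*exp(sqrt(3)*a)


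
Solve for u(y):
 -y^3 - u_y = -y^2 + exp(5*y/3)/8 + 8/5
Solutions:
 u(y) = C1 - y^4/4 + y^3/3 - 8*y/5 - 3*exp(5*y/3)/40


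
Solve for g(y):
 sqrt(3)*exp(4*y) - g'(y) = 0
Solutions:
 g(y) = C1 + sqrt(3)*exp(4*y)/4


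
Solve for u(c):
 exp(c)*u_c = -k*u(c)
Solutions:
 u(c) = C1*exp(k*exp(-c))


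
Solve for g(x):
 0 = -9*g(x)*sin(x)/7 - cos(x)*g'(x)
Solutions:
 g(x) = C1*cos(x)^(9/7)


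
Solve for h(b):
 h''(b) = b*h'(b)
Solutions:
 h(b) = C1 + C2*erfi(sqrt(2)*b/2)


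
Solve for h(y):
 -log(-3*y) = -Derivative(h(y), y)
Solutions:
 h(y) = C1 + y*log(-y) + y*(-1 + log(3))


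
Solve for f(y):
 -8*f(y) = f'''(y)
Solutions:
 f(y) = C3*exp(-2*y) + (C1*sin(sqrt(3)*y) + C2*cos(sqrt(3)*y))*exp(y)


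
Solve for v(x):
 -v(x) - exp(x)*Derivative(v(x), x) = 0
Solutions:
 v(x) = C1*exp(exp(-x))


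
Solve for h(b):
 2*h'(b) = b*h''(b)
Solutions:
 h(b) = C1 + C2*b^3


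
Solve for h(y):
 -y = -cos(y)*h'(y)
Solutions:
 h(y) = C1 + Integral(y/cos(y), y)


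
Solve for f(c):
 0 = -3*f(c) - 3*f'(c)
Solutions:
 f(c) = C1*exp(-c)


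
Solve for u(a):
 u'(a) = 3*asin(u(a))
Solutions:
 Integral(1/asin(_y), (_y, u(a))) = C1 + 3*a


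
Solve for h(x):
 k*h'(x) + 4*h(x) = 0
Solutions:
 h(x) = C1*exp(-4*x/k)


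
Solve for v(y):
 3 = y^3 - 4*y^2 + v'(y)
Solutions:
 v(y) = C1 - y^4/4 + 4*y^3/3 + 3*y


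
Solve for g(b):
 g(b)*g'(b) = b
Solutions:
 g(b) = -sqrt(C1 + b^2)
 g(b) = sqrt(C1 + b^2)


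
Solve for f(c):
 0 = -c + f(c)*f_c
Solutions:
 f(c) = -sqrt(C1 + c^2)
 f(c) = sqrt(C1 + c^2)


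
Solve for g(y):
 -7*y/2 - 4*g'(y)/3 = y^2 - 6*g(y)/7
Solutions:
 g(y) = C1*exp(9*y/14) + 7*y^2/6 + 833*y/108 + 5831/486


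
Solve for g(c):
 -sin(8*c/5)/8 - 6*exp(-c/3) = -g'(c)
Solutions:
 g(c) = C1 - 5*cos(8*c/5)/64 - 18*exp(-c/3)
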